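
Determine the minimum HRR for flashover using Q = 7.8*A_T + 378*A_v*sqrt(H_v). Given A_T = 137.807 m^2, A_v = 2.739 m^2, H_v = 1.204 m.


7.8*A_T = 1074.9
sqrt(H_v) = 1.0973
378*A_v*sqrt(H_v) = 1136.0
Q = 1074.9 + 1136.0 = 2210.9 kW

2210.9 kW


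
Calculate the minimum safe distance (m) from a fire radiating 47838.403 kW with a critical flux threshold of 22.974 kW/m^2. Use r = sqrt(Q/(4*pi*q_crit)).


4*pi*q_crit = 288.70
Q/(4*pi*q_crit) = 165.70
r = sqrt(165.70) = 12.873 m

12.873 m


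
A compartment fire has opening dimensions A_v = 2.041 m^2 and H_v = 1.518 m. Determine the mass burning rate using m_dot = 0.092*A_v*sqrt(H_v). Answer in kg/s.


sqrt(H_v) = 1.2321
m_dot = 0.092 * 2.041 * 1.2321 = 0.23135 kg/s

0.23135 kg/s


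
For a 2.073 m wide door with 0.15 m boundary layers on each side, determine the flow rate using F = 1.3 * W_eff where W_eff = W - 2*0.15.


W_eff = 2.073 - 0.30 = 1.773 m
F = 1.3 * 1.773 = 2.3049 persons/s

2.3049 persons/s


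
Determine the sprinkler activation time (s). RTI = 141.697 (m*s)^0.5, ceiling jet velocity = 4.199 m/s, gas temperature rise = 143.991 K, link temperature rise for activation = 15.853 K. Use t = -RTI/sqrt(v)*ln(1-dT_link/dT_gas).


dT_link/dT_gas = 0.11010
ln(1 - 0.11010) = -0.11664
t = -141.697 / sqrt(4.199) * -0.11664 = 8.0658 s

8.0658 s


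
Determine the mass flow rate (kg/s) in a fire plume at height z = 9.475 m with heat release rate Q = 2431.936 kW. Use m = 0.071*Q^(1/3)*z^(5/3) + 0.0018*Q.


Q^(1/3) = 13.448
z^(5/3) = 42.426
First term = 0.071 * 13.448 * 42.426 = 40.508
Second term = 0.0018 * 2431.936 = 4.3775
m = 44.886 kg/s

44.886 kg/s


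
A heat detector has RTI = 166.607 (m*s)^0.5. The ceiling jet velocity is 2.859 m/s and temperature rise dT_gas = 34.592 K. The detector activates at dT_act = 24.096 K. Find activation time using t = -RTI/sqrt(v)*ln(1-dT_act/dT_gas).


dT_act/dT_gas = 0.69658
ln(1 - 0.69658) = -1.1926
t = -166.607 / sqrt(2.859) * -1.1926 = 117.51 s

117.51 s


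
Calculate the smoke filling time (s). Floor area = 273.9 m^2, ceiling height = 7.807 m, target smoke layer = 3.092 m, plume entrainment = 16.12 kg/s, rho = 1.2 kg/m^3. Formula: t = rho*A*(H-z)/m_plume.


H - z = 4.715 m
t = 1.2 * 273.9 * 4.715 / 16.12 = 96.137 s

96.137 s


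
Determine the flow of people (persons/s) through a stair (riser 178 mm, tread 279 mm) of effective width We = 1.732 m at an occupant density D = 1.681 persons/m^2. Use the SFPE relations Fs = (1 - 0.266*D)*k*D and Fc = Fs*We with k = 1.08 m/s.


1 - 0.266*D = 1 - 0.266*1.681 = 0.55285
Fs = 0.55285 * 1.08 * 1.681 = 1.0037 persons/(s*m)
Fc = 1.0037 * 1.732 = 1.7384 persons/s

1.7384 persons/s


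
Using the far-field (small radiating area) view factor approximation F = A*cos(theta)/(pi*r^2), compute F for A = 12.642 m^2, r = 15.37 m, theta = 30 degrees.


cos(30 deg) = 0.86603
pi*r^2 = 742.16
F = 12.642 * 0.86603 / 742.16 = 0.014752

0.014752


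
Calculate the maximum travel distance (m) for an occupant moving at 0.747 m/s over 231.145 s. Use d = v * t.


d = 0.747 * 231.145 = 172.67 m

172.67 m


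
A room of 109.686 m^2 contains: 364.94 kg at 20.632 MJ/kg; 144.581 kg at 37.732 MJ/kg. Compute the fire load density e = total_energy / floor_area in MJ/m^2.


Total energy = 364.94*20.632 + 144.581*37.732
= 7529.442 + 5455.330
= 12984.77 MJ
e = 12984.77 / 109.686 = 118.38 MJ/m^2

118.38 MJ/m^2


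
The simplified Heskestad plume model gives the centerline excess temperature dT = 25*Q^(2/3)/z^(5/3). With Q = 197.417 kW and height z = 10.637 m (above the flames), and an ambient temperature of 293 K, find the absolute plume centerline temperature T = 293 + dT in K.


Q^(2/3) = 33.904
z^(5/3) = 51.448
dT = 25 * 33.904 / 51.448 = 16.475 K
T = 293 + 16.475 = 309.48 K

309.48 K


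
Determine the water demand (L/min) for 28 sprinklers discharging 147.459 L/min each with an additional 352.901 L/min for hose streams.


Sprinkler demand = 28 * 147.459 = 4128.852 L/min
Total = 4128.852 + 352.901 = 4481.753 L/min

4481.753 L/min


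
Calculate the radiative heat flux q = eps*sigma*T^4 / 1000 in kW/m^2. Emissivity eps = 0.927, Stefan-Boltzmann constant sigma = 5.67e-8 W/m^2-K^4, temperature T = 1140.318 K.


T^4 = 1.6908e+12
q = 0.927 * 5.67e-8 * 1.6908e+12 / 1000 = 88.872 kW/m^2

88.872 kW/m^2


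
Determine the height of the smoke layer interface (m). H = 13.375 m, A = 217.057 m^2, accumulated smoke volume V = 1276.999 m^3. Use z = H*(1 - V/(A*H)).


V/(A*H) = 0.43987
1 - 0.43987 = 0.56013
z = 13.375 * 0.56013 = 7.4918 m

7.4918 m


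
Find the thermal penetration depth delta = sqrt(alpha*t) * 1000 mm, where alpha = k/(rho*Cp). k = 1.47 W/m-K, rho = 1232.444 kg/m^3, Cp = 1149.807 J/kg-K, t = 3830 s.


alpha = 1.47 / (1232.444 * 1149.807) = 1.0373e-06 m^2/s
alpha * t = 0.0039730
delta = sqrt(0.0039730) * 1000 = 63.032 mm

63.032 mm


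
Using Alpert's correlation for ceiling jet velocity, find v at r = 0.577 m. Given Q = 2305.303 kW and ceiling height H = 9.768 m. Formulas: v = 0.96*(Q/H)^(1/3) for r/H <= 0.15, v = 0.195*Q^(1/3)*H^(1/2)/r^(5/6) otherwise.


r/H = 0.577 / 9.768 = 0.059070
r/H <= 0.15, so v = 0.96*(Q/H)^(1/3)
Q/H = 236.01
(Q/H)^(1/3) = 6.1798
v = 0.96 * 6.1798 = 5.9326 m/s

5.9326 m/s


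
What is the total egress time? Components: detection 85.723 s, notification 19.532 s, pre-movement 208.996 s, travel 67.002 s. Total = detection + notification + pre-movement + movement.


Total = 85.723 + 19.532 + 208.996 + 67.002 = 381.253 s

381.253 s


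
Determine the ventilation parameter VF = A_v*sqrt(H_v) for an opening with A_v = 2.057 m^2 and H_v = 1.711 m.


sqrt(H_v) = 1.3081
VF = 2.057 * 1.3081 = 2.6907 m^(5/2)

2.6907 m^(5/2)


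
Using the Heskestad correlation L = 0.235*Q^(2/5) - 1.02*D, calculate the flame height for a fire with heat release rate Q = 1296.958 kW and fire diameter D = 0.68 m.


Q^(2/5) = 17.586
0.235 * Q^(2/5) = 4.1327
1.02 * D = 0.69360
L = 3.4391 m

3.4391 m


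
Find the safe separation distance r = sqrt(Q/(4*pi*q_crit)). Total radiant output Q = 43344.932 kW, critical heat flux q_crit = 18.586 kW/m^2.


4*pi*q_crit = 233.56
Q/(4*pi*q_crit) = 185.58
r = sqrt(185.58) = 13.623 m

13.623 m


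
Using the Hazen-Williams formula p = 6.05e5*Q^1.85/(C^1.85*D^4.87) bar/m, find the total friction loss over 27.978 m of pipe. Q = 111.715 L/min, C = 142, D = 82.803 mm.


Q^1.85 = 6151.9
C^1.85 = 9588.1
D^4.87 = 2.1922e+09
p/m = 0.00017707 bar/m
p_total = 0.00017707 * 27.978 = 0.0049541 bar

0.0049541 bar


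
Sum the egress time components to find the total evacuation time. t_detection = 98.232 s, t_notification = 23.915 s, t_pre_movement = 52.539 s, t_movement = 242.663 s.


Total = 98.232 + 23.915 + 52.539 + 242.663 = 417.349 s

417.349 s


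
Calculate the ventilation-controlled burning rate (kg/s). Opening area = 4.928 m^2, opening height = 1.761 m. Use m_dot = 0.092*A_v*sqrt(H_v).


sqrt(H_v) = 1.3270
m_dot = 0.092 * 4.928 * 1.3270 = 0.60164 kg/s

0.60164 kg/s


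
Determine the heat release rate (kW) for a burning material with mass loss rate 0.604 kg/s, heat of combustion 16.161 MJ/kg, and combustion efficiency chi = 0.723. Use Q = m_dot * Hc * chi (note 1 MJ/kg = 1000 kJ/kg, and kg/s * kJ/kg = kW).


Hc = 16.161 MJ/kg = 16.161 * 1000 kJ/kg = 16161 kJ/kg
Q = 0.604 kg/s * 16161 kJ/kg * 0.723 = 7057.4 kW

7057.4 kW


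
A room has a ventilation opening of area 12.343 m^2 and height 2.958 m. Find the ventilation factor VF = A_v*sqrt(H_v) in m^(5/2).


sqrt(H_v) = 1.7199
VF = 12.343 * 1.7199 = 21.229 m^(5/2)

21.229 m^(5/2)


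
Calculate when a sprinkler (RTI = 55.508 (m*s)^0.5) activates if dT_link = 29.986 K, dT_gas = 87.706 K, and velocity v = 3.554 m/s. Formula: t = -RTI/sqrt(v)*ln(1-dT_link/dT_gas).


dT_link/dT_gas = 0.34189
ln(1 - 0.34189) = -0.41839
t = -55.508 / sqrt(3.554) * -0.41839 = 12.319 s

12.319 s


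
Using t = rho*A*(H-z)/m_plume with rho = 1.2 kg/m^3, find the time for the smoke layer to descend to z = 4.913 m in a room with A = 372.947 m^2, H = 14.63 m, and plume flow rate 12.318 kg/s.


H - z = 9.717 m
t = 1.2 * 372.947 * 9.717 / 12.318 = 353.04 s

353.04 s


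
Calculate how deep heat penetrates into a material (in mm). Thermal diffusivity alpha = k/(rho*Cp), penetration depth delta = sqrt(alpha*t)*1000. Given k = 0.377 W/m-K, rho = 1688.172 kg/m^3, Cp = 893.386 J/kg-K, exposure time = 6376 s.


alpha = 0.377 / (1688.172 * 893.386) = 2.4997e-07 m^2/s
alpha * t = 0.0015938
delta = sqrt(0.0015938) * 1000 = 39.922 mm

39.922 mm


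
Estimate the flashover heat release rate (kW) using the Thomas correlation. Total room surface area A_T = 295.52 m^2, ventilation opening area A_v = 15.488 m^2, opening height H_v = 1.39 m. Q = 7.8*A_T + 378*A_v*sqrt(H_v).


7.8*A_T = 2305.056
sqrt(H_v) = 1.1790
378*A_v*sqrt(H_v) = 6902.3
Q = 2305.056 + 6902.3 = 9207.4 kW

9207.4 kW


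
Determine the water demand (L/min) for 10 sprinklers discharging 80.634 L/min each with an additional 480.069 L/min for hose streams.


Sprinkler demand = 10 * 80.634 = 806.34 L/min
Total = 806.34 + 480.069 = 1286.409 L/min

1286.409 L/min


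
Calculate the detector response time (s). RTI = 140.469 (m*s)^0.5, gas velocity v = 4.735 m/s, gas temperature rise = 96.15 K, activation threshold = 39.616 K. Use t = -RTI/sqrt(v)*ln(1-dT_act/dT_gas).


dT_act/dT_gas = 0.41202
ln(1 - 0.41202) = -0.53107
t = -140.469 / sqrt(4.735) * -0.53107 = 34.282 s

34.282 s


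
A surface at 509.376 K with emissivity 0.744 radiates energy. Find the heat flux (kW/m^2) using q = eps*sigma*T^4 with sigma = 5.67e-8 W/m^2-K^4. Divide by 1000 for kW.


T^4 = 6.7322e+10
q = 0.744 * 5.67e-8 * 6.7322e+10 / 1000 = 2.8399 kW/m^2

2.8399 kW/m^2


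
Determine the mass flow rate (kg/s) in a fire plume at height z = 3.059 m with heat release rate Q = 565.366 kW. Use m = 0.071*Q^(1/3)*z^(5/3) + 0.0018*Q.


Q^(1/3) = 8.2688
z^(5/3) = 6.4461
First term = 0.071 * 8.2688 * 6.4461 = 3.7844
Second term = 0.0018 * 565.366 = 1.0177
m = 4.8021 kg/s

4.8021 kg/s


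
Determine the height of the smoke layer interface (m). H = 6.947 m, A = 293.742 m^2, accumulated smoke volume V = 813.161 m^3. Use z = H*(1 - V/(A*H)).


V/(A*H) = 0.39849
1 - 0.39849 = 0.60151
z = 6.947 * 0.60151 = 4.1787 m

4.1787 m


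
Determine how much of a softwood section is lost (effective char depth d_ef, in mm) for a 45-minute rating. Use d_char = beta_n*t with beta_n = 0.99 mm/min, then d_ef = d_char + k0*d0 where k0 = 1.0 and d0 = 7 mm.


d_char = 0.99 * 45 = 44.55 mm
d_ef = 44.55 + 1.0*7 = 51.55 mm

51.55 mm


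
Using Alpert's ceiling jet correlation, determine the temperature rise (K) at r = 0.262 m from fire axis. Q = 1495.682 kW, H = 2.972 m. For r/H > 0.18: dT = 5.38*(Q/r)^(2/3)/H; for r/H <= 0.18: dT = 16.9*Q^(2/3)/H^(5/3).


r/H = 0.262 / 2.972 = 0.088156
r/H <= 0.18, so dT = 16.9*Q^(2/3)/H^(5/3)
Q^(2/3) = 130.79
H^(5/3) = 6.1435
dT = 16.9 * 130.79 / 6.1435 = 359.78 K

359.78 K


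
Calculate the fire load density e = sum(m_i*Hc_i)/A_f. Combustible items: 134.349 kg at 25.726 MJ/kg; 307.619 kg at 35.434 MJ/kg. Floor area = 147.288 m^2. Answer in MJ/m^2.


Total energy = 134.349*25.726 + 307.619*35.434
= 3456.262 + 10900.17
= 14356.43 MJ
e = 14356.43 / 147.288 = 97.472 MJ/m^2

97.472 MJ/m^2


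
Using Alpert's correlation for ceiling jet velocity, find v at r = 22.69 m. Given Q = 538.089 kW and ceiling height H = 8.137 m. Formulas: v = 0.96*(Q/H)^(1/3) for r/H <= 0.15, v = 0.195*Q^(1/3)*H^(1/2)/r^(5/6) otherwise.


r/H = 22.69 / 8.137 = 2.7885
r/H > 0.15, so v = 0.195*Q^(1/3)*H^(1/2)/r^(5/6)
Q^(1/3) = 8.1336
H^(1/2) = 2.8525
r^(5/6) = 13.485
v = 0.195 * 8.1336 * 2.8525 / 13.485 = 0.33550 m/s

0.33550 m/s


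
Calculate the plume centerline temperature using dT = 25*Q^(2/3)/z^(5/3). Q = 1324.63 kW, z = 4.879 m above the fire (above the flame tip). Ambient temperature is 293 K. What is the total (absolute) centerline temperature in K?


Q^(2/3) = 120.61
z^(5/3) = 14.035
dT = 25 * 120.61 / 14.035 = 214.84 K
T = 293 + 214.84 = 507.84 K

507.84 K


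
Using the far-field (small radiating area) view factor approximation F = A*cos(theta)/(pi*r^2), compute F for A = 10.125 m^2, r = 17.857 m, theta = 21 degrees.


cos(21 deg) = 0.93358
pi*r^2 = 1001.8
F = 10.125 * 0.93358 / 1001.8 = 0.0094358

0.0094358


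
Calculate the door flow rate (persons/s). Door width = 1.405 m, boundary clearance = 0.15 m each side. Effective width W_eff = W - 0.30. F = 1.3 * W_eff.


W_eff = 1.405 - 0.30 = 1.105 m
F = 1.3 * 1.105 = 1.4365 persons/s

1.4365 persons/s


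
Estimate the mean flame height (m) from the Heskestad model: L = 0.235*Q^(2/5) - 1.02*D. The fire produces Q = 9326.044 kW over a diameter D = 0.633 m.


Q^(2/5) = 38.715
0.235 * Q^(2/5) = 9.0980
1.02 * D = 0.64566
L = 8.4524 m

8.4524 m


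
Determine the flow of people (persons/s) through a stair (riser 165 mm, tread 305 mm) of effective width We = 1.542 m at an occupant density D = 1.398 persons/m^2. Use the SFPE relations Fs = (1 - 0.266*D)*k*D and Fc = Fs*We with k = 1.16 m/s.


1 - 0.266*D = 1 - 0.266*1.398 = 0.62813
Fs = 0.62813 * 1.16 * 1.398 = 1.0186 persons/(s*m)
Fc = 1.0186 * 1.542 = 1.5707 persons/s

1.5707 persons/s


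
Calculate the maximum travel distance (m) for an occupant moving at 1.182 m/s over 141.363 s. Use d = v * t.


d = 1.182 * 141.363 = 167.09 m

167.09 m


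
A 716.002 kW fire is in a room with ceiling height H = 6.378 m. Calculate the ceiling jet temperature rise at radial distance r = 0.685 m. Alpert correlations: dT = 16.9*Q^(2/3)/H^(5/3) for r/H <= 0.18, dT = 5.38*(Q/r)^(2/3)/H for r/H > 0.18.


r/H = 0.685 / 6.378 = 0.10740
r/H <= 0.18, so dT = 16.9*Q^(2/3)/H^(5/3)
Q^(2/3) = 80.034
H^(5/3) = 21.935
dT = 16.9 * 80.034 / 21.935 = 61.663 K

61.663 K


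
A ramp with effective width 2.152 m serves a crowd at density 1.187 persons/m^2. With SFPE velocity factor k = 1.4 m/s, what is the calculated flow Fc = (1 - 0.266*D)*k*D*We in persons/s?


1 - 0.266*D = 1 - 0.266*1.187 = 0.68426
Fs = 0.68426 * 1.4 * 1.187 = 1.1371 persons/(s*m)
Fc = 1.1371 * 2.152 = 2.4470 persons/s

2.4470 persons/s


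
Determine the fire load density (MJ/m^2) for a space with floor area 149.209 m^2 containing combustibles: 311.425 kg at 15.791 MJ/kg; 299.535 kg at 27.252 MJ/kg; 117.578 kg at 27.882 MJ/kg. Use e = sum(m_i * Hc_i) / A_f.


Total energy = 311.425*15.791 + 299.535*27.252 + 117.578*27.882
= 4917.712 + 8162.928 + 3278.310
= 16358.95 MJ
e = 16358.95 / 149.209 = 109.64 MJ/m^2

109.64 MJ/m^2


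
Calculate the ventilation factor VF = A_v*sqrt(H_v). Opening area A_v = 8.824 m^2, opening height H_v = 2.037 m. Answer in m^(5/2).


sqrt(H_v) = 1.4272
VF = 8.824 * 1.4272 = 12.594 m^(5/2)

12.594 m^(5/2)


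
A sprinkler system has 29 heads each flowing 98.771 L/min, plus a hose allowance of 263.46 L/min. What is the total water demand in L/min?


Sprinkler demand = 29 * 98.771 = 2864.359 L/min
Total = 2864.359 + 263.46 = 3127.819 L/min

3127.819 L/min


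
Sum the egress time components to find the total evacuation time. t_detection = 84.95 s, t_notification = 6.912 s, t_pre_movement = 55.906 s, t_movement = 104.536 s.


Total = 84.95 + 6.912 + 55.906 + 104.536 = 252.304 s

252.304 s


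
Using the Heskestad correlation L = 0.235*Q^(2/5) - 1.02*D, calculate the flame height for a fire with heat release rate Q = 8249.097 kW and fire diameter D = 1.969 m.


Q^(2/5) = 36.861
0.235 * Q^(2/5) = 8.6622
1.02 * D = 2.0084
L = 6.6539 m

6.6539 m


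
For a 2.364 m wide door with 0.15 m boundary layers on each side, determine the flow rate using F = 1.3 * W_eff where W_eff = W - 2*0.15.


W_eff = 2.364 - 0.30 = 2.064 m
F = 1.3 * 2.064 = 2.6832 persons/s

2.6832 persons/s


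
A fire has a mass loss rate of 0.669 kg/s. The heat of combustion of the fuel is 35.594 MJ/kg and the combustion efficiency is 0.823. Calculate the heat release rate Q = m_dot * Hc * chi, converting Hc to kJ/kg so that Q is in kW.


Hc = 35.594 MJ/kg = 35.594 * 1000 kJ/kg = 35594 kJ/kg
Q = 0.669 kg/s * 35594 kJ/kg * 0.823 = 19598 kW

19598 kW


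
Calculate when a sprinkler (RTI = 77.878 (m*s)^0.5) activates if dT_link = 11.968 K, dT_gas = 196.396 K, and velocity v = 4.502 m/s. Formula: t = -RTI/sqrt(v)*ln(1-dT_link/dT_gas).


dT_link/dT_gas = 0.060938
ln(1 - 0.060938) = -0.062874
t = -77.878 / sqrt(4.502) * -0.062874 = 2.3077 s

2.3077 s


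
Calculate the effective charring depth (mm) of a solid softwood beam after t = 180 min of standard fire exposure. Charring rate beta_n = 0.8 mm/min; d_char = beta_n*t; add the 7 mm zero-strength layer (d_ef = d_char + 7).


d_char = 0.8 * 180 = 144 mm
d_ef = 144 + 1.0*7 = 151 mm

151 mm


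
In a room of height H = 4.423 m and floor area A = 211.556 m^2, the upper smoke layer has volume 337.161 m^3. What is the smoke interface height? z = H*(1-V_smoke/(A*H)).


V/(A*H) = 0.36033
1 - 0.36033 = 0.63967
z = 4.423 * 0.63967 = 2.8293 m

2.8293 m


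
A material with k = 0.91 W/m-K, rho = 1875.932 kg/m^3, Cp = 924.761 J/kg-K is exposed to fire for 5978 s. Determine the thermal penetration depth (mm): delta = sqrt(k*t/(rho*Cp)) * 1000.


alpha = 0.91 / (1875.932 * 924.761) = 5.2456e-07 m^2/s
alpha * t = 0.0031358
delta = sqrt(0.0031358) * 1000 = 55.998 mm

55.998 mm


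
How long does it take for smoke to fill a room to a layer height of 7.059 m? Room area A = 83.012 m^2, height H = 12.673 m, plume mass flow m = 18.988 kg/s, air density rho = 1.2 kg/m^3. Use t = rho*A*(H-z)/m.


H - z = 5.614 m
t = 1.2 * 83.012 * 5.614 / 18.988 = 29.452 s

29.452 s


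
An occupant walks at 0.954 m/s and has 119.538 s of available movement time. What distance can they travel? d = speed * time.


d = 0.954 * 119.538 = 114.04 m

114.04 m


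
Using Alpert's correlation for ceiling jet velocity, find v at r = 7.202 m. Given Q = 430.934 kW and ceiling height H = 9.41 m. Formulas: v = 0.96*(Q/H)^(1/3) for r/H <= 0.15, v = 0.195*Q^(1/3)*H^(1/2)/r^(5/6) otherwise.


r/H = 7.202 / 9.41 = 0.76536
r/H > 0.15, so v = 0.195*Q^(1/3)*H^(1/2)/r^(5/6)
Q^(1/3) = 7.5533
H^(1/2) = 3.0676
r^(5/6) = 5.1826
v = 0.195 * 7.5533 * 3.0676 / 5.1826 = 0.87181 m/s

0.87181 m/s


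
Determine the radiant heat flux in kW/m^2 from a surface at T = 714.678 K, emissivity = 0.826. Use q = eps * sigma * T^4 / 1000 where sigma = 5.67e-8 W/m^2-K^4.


T^4 = 2.6088e+11
q = 0.826 * 5.67e-8 * 2.6088e+11 / 1000 = 12.218 kW/m^2

12.218 kW/m^2


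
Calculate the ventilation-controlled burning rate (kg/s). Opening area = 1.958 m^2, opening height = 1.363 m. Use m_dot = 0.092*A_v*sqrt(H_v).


sqrt(H_v) = 1.1675
m_dot = 0.092 * 1.958 * 1.1675 = 0.21030 kg/s

0.21030 kg/s


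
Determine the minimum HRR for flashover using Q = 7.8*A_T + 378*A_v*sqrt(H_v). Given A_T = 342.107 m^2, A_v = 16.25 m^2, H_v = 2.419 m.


7.8*A_T = 2668.4
sqrt(H_v) = 1.5553
378*A_v*sqrt(H_v) = 9553.5
Q = 2668.4 + 9553.5 = 12222 kW

12222 kW


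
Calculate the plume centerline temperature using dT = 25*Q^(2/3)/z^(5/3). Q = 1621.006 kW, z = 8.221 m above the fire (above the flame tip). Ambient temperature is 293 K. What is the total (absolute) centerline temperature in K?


Q^(2/3) = 137.99
z^(5/3) = 33.487
dT = 25 * 137.99 / 33.487 = 103.02 K
T = 293 + 103.02 = 396.02 K

396.02 K


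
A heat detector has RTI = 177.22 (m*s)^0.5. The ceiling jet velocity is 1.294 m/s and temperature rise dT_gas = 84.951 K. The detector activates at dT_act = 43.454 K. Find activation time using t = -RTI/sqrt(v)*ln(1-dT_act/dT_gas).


dT_act/dT_gas = 0.51152
ln(1 - 0.51152) = -0.71645
t = -177.22 / sqrt(1.294) * -0.71645 = 111.62 s

111.62 s


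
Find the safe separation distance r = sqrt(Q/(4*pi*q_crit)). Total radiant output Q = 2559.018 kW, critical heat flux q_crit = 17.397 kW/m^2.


4*pi*q_crit = 218.62
Q/(4*pi*q_crit) = 11.705
r = sqrt(11.705) = 3.4213 m

3.4213 m


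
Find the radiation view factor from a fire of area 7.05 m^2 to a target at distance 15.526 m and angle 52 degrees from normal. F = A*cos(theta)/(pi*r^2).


cos(52 deg) = 0.61566
pi*r^2 = 757.30
F = 7.05 * 0.61566 / 757.30 = 0.0057314

0.0057314


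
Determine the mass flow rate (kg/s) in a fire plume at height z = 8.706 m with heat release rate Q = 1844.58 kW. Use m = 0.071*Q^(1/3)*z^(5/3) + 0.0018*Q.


Q^(1/3) = 12.264
z^(5/3) = 36.844
First term = 0.071 * 12.264 * 36.844 = 32.082
Second term = 0.0018 * 1844.58 = 3.3202
m = 35.402 kg/s

35.402 kg/s


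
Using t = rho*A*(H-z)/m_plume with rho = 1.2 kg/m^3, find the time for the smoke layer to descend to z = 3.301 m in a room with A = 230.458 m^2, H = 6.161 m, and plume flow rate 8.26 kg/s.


H - z = 2.86 m
t = 1.2 * 230.458 * 2.86 / 8.26 = 95.754 s

95.754 s


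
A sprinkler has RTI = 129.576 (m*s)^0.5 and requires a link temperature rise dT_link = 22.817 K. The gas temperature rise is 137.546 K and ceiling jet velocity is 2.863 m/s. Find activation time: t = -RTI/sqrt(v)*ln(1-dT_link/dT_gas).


dT_link/dT_gas = 0.16589
ln(1 - 0.16589) = -0.18139
t = -129.576 / sqrt(2.863) * -0.18139 = 13.890 s

13.890 s


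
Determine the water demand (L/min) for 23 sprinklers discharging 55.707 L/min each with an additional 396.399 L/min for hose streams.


Sprinkler demand = 23 * 55.707 = 1281.261 L/min
Total = 1281.261 + 396.399 = 1677.66 L/min

1677.66 L/min


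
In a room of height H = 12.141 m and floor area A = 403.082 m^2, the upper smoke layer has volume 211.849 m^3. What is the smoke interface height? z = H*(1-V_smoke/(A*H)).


V/(A*H) = 0.043289
1 - 0.043289 = 0.95671
z = 12.141 * 0.95671 = 11.615 m

11.615 m


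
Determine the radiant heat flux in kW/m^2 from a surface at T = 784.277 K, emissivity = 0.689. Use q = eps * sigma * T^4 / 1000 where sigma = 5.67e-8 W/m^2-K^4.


T^4 = 3.7834e+11
q = 0.689 * 5.67e-8 * 3.7834e+11 / 1000 = 14.780 kW/m^2

14.780 kW/m^2


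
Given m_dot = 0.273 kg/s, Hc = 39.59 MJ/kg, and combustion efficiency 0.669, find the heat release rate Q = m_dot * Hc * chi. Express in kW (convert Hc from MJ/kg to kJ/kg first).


Hc = 39.59 MJ/kg = 39.59 * 1000 kJ/kg = 39590 kJ/kg
Q = 0.273 kg/s * 39590 kJ/kg * 0.669 = 7230.6 kW

7230.6 kW


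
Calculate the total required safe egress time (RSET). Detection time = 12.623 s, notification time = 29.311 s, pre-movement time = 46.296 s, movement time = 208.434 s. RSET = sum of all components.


Total = 12.623 + 29.311 + 46.296 + 208.434 = 296.664 s

296.664 s


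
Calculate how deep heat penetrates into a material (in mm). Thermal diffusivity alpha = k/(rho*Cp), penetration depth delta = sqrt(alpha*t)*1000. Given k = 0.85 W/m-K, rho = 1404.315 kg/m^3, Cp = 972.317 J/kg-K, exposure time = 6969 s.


alpha = 0.85 / (1404.315 * 972.317) = 6.2251e-07 m^2/s
alpha * t = 0.0043383
delta = sqrt(0.0043383) * 1000 = 65.866 mm

65.866 mm


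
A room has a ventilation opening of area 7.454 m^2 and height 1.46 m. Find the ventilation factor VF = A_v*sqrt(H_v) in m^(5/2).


sqrt(H_v) = 1.2083
VF = 7.454 * 1.2083 = 9.0067 m^(5/2)

9.0067 m^(5/2)


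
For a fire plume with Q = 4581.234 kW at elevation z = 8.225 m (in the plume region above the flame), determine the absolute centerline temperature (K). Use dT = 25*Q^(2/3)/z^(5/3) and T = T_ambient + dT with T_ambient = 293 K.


Q^(2/3) = 275.84
z^(5/3) = 33.514
dT = 25 * 275.84 / 33.514 = 205.76 K
T = 293 + 205.76 = 498.76 K

498.76 K


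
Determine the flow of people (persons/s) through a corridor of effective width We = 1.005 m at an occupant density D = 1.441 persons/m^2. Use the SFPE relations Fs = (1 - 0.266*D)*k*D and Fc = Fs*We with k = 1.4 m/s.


1 - 0.266*D = 1 - 0.266*1.441 = 0.61669
Fs = 0.61669 * 1.4 * 1.441 = 1.2441 persons/(s*m)
Fc = 1.2441 * 1.005 = 1.2503 persons/s

1.2503 persons/s


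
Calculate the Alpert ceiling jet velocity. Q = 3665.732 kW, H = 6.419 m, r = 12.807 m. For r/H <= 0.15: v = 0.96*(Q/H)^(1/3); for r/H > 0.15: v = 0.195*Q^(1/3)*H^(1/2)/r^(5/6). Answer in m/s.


r/H = 12.807 / 6.419 = 1.9952
r/H > 0.15, so v = 0.195*Q^(1/3)*H^(1/2)/r^(5/6)
Q^(1/3) = 15.419
H^(1/2) = 2.5336
r^(5/6) = 8.3728
v = 0.195 * 15.419 * 2.5336 / 8.3728 = 0.90981 m/s

0.90981 m/s


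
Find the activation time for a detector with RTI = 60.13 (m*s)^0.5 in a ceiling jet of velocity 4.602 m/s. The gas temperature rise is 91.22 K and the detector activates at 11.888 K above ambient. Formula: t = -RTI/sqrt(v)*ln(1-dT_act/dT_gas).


dT_act/dT_gas = 0.13032
ln(1 - 0.13032) = -0.13963
t = -60.13 / sqrt(4.602) * -0.13963 = 3.9139 s

3.9139 s


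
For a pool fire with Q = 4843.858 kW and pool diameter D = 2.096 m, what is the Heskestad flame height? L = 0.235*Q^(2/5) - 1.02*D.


Q^(2/5) = 29.790
0.235 * Q^(2/5) = 7.0007
1.02 * D = 2.1379
L = 4.8628 m

4.8628 m


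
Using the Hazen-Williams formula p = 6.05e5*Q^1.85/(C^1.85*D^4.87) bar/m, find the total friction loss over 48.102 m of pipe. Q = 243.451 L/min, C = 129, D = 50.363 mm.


Q^1.85 = 25993
C^1.85 = 8027.7
D^4.87 = 1.9466e+08
p/m = 0.010063 bar/m
p_total = 0.010063 * 48.102 = 0.48407 bar

0.48407 bar


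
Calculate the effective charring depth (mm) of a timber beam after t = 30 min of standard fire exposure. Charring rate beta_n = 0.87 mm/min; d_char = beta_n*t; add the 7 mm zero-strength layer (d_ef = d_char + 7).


d_char = 0.87 * 30 = 26.1 mm
d_ef = 26.1 + 1.0*7 = 33.1 mm

33.1 mm


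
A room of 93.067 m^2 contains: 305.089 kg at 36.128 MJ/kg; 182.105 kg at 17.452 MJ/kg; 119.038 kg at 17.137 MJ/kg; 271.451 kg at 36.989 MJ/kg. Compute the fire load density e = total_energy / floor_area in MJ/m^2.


Total energy = 305.089*36.128 + 182.105*17.452 + 119.038*17.137 + 271.451*36.989
= 11022.26 + 3178.096 + 2039.954 + 10040.70
= 26281.01 MJ
e = 26281.01 / 93.067 = 282.39 MJ/m^2

282.39 MJ/m^2


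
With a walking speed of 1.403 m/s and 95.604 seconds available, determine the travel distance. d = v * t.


d = 1.403 * 95.604 = 134.13 m

134.13 m


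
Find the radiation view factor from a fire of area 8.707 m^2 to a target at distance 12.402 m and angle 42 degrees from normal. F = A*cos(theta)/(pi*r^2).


cos(42 deg) = 0.74314
pi*r^2 = 483.21
F = 8.707 * 0.74314 / 483.21 = 0.013391

0.013391


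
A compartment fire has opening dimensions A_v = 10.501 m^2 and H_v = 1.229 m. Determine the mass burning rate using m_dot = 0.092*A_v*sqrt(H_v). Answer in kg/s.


sqrt(H_v) = 1.1086
m_dot = 0.092 * 10.501 * 1.1086 = 1.0710 kg/s

1.0710 kg/s


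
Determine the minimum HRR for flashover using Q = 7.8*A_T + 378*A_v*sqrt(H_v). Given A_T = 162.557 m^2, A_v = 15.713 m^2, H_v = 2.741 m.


7.8*A_T = 1267.9
sqrt(H_v) = 1.6556
378*A_v*sqrt(H_v) = 9833.4
Q = 1267.9 + 9833.4 = 11101 kW

11101 kW


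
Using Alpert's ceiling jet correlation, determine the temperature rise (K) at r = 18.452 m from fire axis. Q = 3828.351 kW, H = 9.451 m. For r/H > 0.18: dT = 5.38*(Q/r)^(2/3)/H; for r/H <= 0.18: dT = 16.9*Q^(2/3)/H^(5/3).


r/H = 18.452 / 9.451 = 1.9524
r/H > 0.18, so dT = 5.38*(Q/r)^(2/3)/H
Q/r = 207.48
(Q/r)^(2/3) = 35.047
dT = 5.38 * 35.047 / 9.451 = 19.950 K

19.950 K


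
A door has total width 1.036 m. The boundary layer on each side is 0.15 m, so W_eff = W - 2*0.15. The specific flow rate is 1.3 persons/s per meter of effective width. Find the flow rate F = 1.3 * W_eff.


W_eff = 1.036 - 0.30 = 0.736 m
F = 1.3 * 0.736 = 0.95680 persons/s

0.95680 persons/s


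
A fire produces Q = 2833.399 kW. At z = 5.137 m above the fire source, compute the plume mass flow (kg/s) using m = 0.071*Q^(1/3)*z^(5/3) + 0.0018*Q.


Q^(1/3) = 14.150
z^(5/3) = 15.294
First term = 0.071 * 14.150 * 15.294 = 15.365
Second term = 0.0018 * 2833.399 = 5.1001
m = 20.466 kg/s

20.466 kg/s


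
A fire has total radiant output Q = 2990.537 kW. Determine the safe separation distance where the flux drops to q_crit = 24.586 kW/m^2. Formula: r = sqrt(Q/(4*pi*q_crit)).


4*pi*q_crit = 308.96
Q/(4*pi*q_crit) = 9.6795
r = sqrt(9.6795) = 3.1112 m

3.1112 m


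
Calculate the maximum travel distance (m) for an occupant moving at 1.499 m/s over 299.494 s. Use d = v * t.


d = 1.499 * 299.494 = 448.94 m

448.94 m


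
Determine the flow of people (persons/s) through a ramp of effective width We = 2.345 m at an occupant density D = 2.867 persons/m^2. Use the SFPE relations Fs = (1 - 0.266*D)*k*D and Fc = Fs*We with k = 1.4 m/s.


1 - 0.266*D = 1 - 0.266*2.867 = 0.23738
Fs = 0.23738 * 1.4 * 2.867 = 0.95279 persons/(s*m)
Fc = 0.95279 * 2.345 = 2.2343 persons/s

2.2343 persons/s


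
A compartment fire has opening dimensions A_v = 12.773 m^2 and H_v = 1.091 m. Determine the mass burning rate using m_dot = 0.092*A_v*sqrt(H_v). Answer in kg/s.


sqrt(H_v) = 1.0445
m_dot = 0.092 * 12.773 * 1.0445 = 1.2274 kg/s

1.2274 kg/s


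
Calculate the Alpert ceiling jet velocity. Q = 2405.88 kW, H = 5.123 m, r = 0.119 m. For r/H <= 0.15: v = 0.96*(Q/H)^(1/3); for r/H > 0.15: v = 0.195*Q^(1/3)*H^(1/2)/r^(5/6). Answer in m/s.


r/H = 0.119 / 5.123 = 0.023229
r/H <= 0.15, so v = 0.96*(Q/H)^(1/3)
Q/H = 469.62
(Q/H)^(1/3) = 7.7729
v = 0.96 * 7.7729 = 7.4620 m/s

7.4620 m/s


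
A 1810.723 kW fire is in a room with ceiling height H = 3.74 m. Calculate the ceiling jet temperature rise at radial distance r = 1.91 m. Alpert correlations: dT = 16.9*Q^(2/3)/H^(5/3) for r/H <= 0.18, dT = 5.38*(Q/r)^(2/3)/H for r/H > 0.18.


r/H = 1.91 / 3.74 = 0.51070
r/H > 0.18, so dT = 5.38*(Q/r)^(2/3)/H
Q/r = 948.02
(Q/r)^(2/3) = 96.504
dT = 5.38 * 96.504 / 3.74 = 138.82 K

138.82 K


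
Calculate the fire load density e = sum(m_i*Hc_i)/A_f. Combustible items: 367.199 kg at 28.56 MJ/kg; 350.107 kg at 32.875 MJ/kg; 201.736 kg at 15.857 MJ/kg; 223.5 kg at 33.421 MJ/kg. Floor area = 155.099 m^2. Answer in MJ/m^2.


Total energy = 367.199*28.56 + 350.107*32.875 + 201.736*15.857 + 223.5*33.421
= 10487.20 + 11509.77 + 3198.928 + 7469.593
= 32665.49 MJ
e = 32665.49 / 155.099 = 210.61 MJ/m^2

210.61 MJ/m^2


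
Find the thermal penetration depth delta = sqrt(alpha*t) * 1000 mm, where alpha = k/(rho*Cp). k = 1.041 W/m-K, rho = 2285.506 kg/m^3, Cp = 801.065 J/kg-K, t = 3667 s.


alpha = 1.041 / (2285.506 * 801.065) = 5.6859e-07 m^2/s
alpha * t = 0.0020850
delta = sqrt(0.0020850) * 1000 = 45.662 mm

45.662 mm


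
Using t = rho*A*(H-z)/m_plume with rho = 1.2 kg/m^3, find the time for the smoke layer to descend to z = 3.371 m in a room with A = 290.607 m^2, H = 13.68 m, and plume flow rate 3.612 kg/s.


H - z = 10.309 m
t = 1.2 * 290.607 * 10.309 / 3.612 = 995.30 s

995.30 s


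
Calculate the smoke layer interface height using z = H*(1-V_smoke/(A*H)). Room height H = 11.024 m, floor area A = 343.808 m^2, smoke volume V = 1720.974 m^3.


V/(A*H) = 0.45407
1 - 0.45407 = 0.54593
z = 11.024 * 0.54593 = 6.0184 m

6.0184 m


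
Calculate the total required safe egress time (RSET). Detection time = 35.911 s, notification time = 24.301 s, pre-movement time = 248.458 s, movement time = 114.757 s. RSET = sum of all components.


Total = 35.911 + 24.301 + 248.458 + 114.757 = 423.427 s

423.427 s


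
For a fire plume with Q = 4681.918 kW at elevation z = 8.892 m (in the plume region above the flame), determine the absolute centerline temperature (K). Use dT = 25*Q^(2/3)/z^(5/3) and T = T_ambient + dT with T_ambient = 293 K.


Q^(2/3) = 279.87
z^(5/3) = 38.165
dT = 25 * 279.87 / 38.165 = 183.33 K
T = 293 + 183.33 = 476.33 K

476.33 K


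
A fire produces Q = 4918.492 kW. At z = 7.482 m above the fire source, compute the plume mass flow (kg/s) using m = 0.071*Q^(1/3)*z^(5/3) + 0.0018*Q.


Q^(1/3) = 17.006
z^(5/3) = 28.622
First term = 0.071 * 17.006 * 28.622 = 34.559
Second term = 0.0018 * 4918.492 = 8.8533
m = 43.413 kg/s

43.413 kg/s


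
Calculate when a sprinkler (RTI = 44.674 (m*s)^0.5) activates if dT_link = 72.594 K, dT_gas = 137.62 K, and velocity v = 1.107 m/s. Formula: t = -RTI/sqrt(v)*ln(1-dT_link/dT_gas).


dT_link/dT_gas = 0.52750
ln(1 - 0.52750) = -0.74971
t = -44.674 / sqrt(1.107) * -0.74971 = 31.833 s

31.833 s


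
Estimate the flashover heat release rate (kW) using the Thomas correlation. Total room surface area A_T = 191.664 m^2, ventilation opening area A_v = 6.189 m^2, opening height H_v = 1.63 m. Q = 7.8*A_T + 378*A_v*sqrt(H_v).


7.8*A_T = 1495.0
sqrt(H_v) = 1.2767
378*A_v*sqrt(H_v) = 2986.8
Q = 1495.0 + 2986.8 = 4481.8 kW

4481.8 kW


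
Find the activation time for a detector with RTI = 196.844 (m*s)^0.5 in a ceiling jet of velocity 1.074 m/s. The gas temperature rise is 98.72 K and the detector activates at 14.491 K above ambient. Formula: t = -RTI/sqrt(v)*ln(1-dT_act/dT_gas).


dT_act/dT_gas = 0.14679
ln(1 - 0.14679) = -0.15875
t = -196.844 / sqrt(1.074) * -0.15875 = 30.153 s

30.153 s


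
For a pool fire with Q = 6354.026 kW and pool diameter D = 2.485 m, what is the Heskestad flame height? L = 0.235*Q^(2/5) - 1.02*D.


Q^(2/5) = 33.206
0.235 * Q^(2/5) = 7.8035
1.02 * D = 2.5347
L = 5.2688 m

5.2688 m


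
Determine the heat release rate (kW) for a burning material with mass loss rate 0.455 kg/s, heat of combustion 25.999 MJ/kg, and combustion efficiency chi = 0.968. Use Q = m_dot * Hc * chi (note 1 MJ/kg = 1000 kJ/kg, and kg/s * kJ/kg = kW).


Hc = 25.999 MJ/kg = 25.999 * 1000 kJ/kg = 25999 kJ/kg
Q = 0.455 kg/s * 25999 kJ/kg * 0.968 = 11451 kW

11451 kW


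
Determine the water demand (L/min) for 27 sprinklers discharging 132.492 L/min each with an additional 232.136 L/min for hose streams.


Sprinkler demand = 27 * 132.492 = 3577.284 L/min
Total = 3577.284 + 232.136 = 3809.42 L/min

3809.42 L/min


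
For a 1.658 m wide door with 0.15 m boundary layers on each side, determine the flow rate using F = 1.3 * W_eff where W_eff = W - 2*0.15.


W_eff = 1.658 - 0.30 = 1.358 m
F = 1.3 * 1.358 = 1.7654 persons/s

1.7654 persons/s


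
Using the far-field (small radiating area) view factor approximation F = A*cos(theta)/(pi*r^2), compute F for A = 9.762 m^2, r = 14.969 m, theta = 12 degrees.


cos(12 deg) = 0.97815
pi*r^2 = 703.94
F = 9.762 * 0.97815 / 703.94 = 0.013565

0.013565


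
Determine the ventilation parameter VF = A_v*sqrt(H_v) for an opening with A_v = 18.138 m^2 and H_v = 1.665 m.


sqrt(H_v) = 1.2903
VF = 18.138 * 1.2903 = 23.404 m^(5/2)

23.404 m^(5/2)


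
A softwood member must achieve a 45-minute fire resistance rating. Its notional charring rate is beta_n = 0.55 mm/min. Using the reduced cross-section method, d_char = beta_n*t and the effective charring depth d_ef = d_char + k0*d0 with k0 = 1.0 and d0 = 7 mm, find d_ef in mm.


d_char = 0.55 * 45 = 24.75 mm
d_ef = 24.75 + 1.0*7 = 31.75 mm

31.75 mm


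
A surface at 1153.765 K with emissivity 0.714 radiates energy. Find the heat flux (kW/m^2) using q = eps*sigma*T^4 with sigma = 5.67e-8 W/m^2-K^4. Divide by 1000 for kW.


T^4 = 1.7720e+12
q = 0.714 * 5.67e-8 * 1.7720e+12 / 1000 = 71.738 kW/m^2

71.738 kW/m^2


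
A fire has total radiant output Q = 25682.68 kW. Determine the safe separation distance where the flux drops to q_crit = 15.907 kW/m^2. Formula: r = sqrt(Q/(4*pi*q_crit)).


4*pi*q_crit = 199.89
Q/(4*pi*q_crit) = 128.48
r = sqrt(128.48) = 11.335 m

11.335 m


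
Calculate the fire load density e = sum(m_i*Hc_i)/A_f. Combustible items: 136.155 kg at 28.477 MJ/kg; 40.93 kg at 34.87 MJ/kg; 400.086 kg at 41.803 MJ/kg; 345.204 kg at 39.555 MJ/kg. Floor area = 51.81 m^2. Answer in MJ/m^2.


Total energy = 136.155*28.477 + 40.93*34.87 + 400.086*41.803 + 345.204*39.555
= 3877.286 + 1427.229 + 16724.80 + 13654.54
= 35683.85 MJ
e = 35683.85 / 51.81 = 688.74 MJ/m^2

688.74 MJ/m^2


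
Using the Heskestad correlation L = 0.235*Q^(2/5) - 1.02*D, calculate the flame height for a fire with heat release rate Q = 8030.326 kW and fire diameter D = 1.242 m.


Q^(2/5) = 36.466
0.235 * Q^(2/5) = 8.5696
1.02 * D = 1.2668
L = 7.3028 m

7.3028 m


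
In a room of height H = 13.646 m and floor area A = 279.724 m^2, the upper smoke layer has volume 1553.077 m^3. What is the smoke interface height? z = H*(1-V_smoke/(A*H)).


V/(A*H) = 0.40687
1 - 0.40687 = 0.59313
z = 13.646 * 0.59313 = 8.0938 m

8.0938 m


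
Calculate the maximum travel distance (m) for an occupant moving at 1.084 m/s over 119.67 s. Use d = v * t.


d = 1.084 * 119.67 = 129.72 m

129.72 m


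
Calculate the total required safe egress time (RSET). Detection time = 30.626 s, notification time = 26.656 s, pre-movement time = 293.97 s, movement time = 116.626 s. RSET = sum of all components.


Total = 30.626 + 26.656 + 293.97 + 116.626 = 467.878 s

467.878 s


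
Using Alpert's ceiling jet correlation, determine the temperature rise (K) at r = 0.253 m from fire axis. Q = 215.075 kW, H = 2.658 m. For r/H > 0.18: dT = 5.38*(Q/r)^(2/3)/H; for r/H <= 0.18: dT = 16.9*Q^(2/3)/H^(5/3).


r/H = 0.253 / 2.658 = 0.095184
r/H <= 0.18, so dT = 16.9*Q^(2/3)/H^(5/3)
Q^(2/3) = 35.897
H^(5/3) = 5.1003
dT = 16.9 * 35.897 / 5.1003 = 118.95 K

118.95 K


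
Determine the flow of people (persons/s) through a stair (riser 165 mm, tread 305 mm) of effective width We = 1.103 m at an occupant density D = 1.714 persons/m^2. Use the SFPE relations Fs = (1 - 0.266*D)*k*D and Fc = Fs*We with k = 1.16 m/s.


1 - 0.266*D = 1 - 0.266*1.714 = 0.54408
Fs = 0.54408 * 1.16 * 1.714 = 1.0818 persons/(s*m)
Fc = 1.0818 * 1.103 = 1.1932 persons/s

1.1932 persons/s


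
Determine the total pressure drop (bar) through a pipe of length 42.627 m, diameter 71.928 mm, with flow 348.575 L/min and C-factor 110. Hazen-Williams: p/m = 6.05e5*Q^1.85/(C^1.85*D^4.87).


Q^1.85 = 50495
C^1.85 = 5978.3
D^4.87 = 1.1043e+09
p/m = 0.0046274 bar/m
p_total = 0.0046274 * 42.627 = 0.19725 bar

0.19725 bar


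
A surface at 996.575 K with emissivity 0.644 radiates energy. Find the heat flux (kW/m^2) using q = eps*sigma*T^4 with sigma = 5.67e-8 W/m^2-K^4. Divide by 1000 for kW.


T^4 = 9.8637e+11
q = 0.644 * 5.67e-8 * 9.8637e+11 / 1000 = 36.017 kW/m^2

36.017 kW/m^2


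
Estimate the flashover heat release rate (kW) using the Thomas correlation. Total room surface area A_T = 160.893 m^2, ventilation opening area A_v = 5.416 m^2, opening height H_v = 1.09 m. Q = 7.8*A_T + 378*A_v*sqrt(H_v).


7.8*A_T = 1255.0
sqrt(H_v) = 1.0440
378*A_v*sqrt(H_v) = 2137.4
Q = 1255.0 + 2137.4 = 3392.4 kW

3392.4 kW


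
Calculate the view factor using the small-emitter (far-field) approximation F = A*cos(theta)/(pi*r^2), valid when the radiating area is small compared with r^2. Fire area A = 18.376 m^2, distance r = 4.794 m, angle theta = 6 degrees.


cos(6 deg) = 0.99452
pi*r^2 = 72.201
F = 18.376 * 0.99452 / 72.201 = 0.25312

0.25312


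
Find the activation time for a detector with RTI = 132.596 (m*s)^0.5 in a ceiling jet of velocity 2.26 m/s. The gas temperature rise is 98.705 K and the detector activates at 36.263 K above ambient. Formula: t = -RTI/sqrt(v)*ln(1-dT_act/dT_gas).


dT_act/dT_gas = 0.36739
ln(1 - 0.36739) = -0.45790
t = -132.596 / sqrt(2.26) * -0.45790 = 40.387 s

40.387 s


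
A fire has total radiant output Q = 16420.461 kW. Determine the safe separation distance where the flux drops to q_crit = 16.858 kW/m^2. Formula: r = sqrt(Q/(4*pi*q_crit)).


4*pi*q_crit = 211.84
Q/(4*pi*q_crit) = 77.512
r = sqrt(77.512) = 8.8041 m

8.8041 m


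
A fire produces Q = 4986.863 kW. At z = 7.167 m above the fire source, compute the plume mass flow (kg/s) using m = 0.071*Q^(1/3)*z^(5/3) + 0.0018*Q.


Q^(1/3) = 17.085
z^(5/3) = 26.642
First term = 0.071 * 17.085 * 26.642 = 32.317
Second term = 0.0018 * 4986.863 = 8.9764
m = 41.293 kg/s

41.293 kg/s


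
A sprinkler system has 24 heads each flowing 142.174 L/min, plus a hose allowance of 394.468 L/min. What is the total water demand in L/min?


Sprinkler demand = 24 * 142.174 = 3412.176 L/min
Total = 3412.176 + 394.468 = 3806.644 L/min

3806.644 L/min


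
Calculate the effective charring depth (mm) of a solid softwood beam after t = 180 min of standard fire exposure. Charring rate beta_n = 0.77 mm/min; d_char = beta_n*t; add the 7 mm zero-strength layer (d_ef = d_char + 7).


d_char = 0.77 * 180 = 138.6 mm
d_ef = 138.6 + 1.0*7 = 145.6 mm

145.6 mm
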